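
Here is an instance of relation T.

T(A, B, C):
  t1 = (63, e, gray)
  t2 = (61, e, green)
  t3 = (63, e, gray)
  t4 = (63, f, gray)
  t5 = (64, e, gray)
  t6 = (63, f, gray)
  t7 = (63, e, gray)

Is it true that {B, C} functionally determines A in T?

(B=e, C=gray): rows 1, 3, 5, 7 → A takes values {63, 64} — violation
(B=e, C=green): row 2 → A = 61 ✓
(B=f, C=gray): rows 4, 6 → A = 63, 63 ✓
Two rows agree on {B, C} but differ on A, so {B, C} -> A does not hold.

No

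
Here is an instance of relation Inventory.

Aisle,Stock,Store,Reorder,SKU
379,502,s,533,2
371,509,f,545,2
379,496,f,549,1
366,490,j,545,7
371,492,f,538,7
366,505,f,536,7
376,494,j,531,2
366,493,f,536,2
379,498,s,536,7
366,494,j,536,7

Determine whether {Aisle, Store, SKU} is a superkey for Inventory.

Two distinct rows share (Aisle=366, Store=j, SKU=7), so {Aisle, Store, SKU} does not determine every attribute — not a superkey.

No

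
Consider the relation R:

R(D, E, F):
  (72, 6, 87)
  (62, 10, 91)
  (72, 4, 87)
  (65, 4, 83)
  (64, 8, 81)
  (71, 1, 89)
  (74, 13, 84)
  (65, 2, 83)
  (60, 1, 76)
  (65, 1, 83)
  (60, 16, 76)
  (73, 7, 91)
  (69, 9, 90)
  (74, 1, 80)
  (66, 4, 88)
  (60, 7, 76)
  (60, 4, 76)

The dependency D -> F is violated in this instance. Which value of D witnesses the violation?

74

D=72: 2 rows → F = 87, 87 ✓
D=62: 1 row → F = 91 ✓
D=65: 3 rows → F = 83, 83, 83 ✓
D=64: 1 row → F = 81 ✓
D=71: 1 row → F = 89 ✓
D=74: 2 rows → F takes values {84, 80} — violation
D=60: 4 rows → F = 76, 76, 76, 76 ✓
D=73: 1 row → F = 91 ✓
D=69: 1 row → F = 90 ✓
D=66: 1 row → F = 88 ✓
The only D value with inconsistent F is D=74.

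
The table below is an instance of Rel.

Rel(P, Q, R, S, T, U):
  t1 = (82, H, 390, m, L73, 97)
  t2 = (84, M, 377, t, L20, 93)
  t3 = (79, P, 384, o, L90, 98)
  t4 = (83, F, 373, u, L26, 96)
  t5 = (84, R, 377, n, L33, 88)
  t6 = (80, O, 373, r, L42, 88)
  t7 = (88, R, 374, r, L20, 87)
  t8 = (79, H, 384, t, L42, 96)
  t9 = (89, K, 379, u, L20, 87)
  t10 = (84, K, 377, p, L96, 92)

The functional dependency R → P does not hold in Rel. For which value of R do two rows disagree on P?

373

R=390: row 1 → P = 82 ✓
R=377: rows 2, 5, 10 → P = 84, 84, 84 ✓
R=384: rows 3, 8 → P = 79, 79 ✓
R=373: rows 4, 6 → P takes values {83, 80} — violation
R=374: row 7 → P = 88 ✓
R=379: row 9 → P = 89 ✓
The only R value with inconsistent P is R=373.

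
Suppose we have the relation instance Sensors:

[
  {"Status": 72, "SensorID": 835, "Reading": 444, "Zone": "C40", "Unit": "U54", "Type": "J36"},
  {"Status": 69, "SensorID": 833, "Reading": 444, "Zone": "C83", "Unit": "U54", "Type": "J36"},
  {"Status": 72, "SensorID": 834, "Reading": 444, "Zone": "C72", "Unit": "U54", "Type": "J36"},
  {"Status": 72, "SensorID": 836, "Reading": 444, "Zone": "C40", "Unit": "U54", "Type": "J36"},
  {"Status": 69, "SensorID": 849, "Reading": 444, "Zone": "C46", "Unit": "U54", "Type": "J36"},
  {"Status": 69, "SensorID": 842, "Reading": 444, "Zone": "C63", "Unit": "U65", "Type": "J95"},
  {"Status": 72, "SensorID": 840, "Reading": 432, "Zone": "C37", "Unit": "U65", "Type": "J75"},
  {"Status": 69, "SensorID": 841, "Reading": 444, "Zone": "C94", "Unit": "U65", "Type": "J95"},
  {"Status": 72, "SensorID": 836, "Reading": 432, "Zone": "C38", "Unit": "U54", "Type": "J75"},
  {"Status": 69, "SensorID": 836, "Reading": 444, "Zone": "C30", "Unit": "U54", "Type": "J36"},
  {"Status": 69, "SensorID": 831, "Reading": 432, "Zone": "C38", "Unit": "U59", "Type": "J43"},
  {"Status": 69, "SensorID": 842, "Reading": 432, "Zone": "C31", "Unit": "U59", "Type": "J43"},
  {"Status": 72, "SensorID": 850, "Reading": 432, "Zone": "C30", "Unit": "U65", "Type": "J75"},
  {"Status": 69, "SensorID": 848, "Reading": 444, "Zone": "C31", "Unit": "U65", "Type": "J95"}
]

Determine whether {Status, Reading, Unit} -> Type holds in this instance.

(Status=72, Reading=444, Unit=U54): 3 rows → Type = J36, J36, J36 ✓
(Status=69, Reading=444, Unit=U54): 3 rows → Type = J36, J36, J36 ✓
(Status=69, Reading=444, Unit=U65): 3 rows → Type = J95, J95, J95 ✓
(Status=72, Reading=432, Unit=U65): 2 rows → Type = J75, J75 ✓
(Status=72, Reading=432, Unit=U54): 1 row → Type = J75 ✓
(Status=69, Reading=432, Unit=U59): 2 rows → Type = J43, J43 ✓
Every {Status, Reading, Unit} value is associated with a single Type value, so {Status, Reading, Unit} -> Type holds.

Yes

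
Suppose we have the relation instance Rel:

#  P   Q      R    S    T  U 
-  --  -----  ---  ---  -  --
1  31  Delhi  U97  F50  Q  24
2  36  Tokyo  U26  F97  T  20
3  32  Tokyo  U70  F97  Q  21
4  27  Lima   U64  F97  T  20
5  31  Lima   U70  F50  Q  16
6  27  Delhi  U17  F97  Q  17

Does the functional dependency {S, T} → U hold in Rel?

No

(S=F50, T=Q): rows 1, 5 → U takes values {24, 16} — violation
(S=F97, T=T): rows 2, 4 → U = 20, 20 ✓
(S=F97, T=Q): rows 3, 6 → U takes values {21, 17} — violation
Two rows agree on {S, T} but differ on U, so {S, T} → U does not hold.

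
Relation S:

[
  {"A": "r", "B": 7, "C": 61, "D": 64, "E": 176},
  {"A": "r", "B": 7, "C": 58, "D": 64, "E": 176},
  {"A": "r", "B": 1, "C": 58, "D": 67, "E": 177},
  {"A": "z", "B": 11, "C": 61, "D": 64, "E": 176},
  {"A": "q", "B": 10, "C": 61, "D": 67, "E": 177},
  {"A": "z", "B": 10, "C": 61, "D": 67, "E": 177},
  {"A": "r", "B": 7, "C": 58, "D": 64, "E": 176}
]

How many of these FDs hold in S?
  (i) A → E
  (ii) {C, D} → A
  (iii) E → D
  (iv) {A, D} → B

(i) A → E: A=r: 4 rows → E takes values {176, 177} — violation; A=z: 2 rows → E takes values {176, 177} — violation — fails.
(ii) {C, D} → A: (C=61, D=64): 2 rows → A takes values {r, z} — violation; (C=61, D=67): 2 rows → A takes values {q, z} — violation — fails.
(iii) E → D: every LHS value maps to a single RHS value — holds.
(iv) {A, D} → B: every LHS value maps to a single RHS value — holds.
2 of the 4 dependencies hold.

2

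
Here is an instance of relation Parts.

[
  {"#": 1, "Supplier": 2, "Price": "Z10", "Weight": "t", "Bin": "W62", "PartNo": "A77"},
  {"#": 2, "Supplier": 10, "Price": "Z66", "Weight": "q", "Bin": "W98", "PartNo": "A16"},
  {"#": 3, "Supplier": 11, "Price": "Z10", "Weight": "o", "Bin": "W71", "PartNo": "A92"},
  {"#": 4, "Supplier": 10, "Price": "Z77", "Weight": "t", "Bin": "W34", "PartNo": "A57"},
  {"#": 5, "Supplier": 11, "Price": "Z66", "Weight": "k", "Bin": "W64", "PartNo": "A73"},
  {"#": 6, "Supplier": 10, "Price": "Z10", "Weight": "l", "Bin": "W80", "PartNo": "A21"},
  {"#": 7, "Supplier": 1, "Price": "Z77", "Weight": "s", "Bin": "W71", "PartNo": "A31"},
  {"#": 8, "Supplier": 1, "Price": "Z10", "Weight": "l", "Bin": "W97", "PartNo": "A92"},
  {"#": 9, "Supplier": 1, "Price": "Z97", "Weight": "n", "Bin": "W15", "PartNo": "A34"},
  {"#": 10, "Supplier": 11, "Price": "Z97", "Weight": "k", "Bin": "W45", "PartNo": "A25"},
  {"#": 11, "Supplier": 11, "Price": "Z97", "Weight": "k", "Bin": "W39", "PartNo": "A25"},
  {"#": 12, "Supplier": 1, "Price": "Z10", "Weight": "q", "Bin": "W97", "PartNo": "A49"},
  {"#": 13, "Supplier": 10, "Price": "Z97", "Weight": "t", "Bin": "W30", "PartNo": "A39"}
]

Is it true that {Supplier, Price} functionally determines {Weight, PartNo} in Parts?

No

(Supplier=2, Price=Z10): row 1 → {Weight,PartNo} = (t, A77) ✓
(Supplier=10, Price=Z66): row 2 → {Weight,PartNo} = (q, A16) ✓
(Supplier=11, Price=Z10): row 3 → {Weight,PartNo} = (o, A92) ✓
(Supplier=10, Price=Z77): row 4 → {Weight,PartNo} = (t, A57) ✓
(Supplier=11, Price=Z66): row 5 → {Weight,PartNo} = (k, A73) ✓
(Supplier=10, Price=Z10): row 6 → {Weight,PartNo} = (l, A21) ✓
(Supplier=1, Price=Z77): row 7 → {Weight,PartNo} = (s, A31) ✓
(Supplier=1, Price=Z10): rows 8, 12 → {Weight,PartNo} takes values {(l, A92), (q, A49)} — violation
(Supplier=1, Price=Z97): row 9 → {Weight,PartNo} = (n, A34) ✓
(Supplier=11, Price=Z97): rows 10, 11 → {Weight,PartNo} = (k, A25), (k, A25) ✓
(Supplier=10, Price=Z97): row 13 → {Weight,PartNo} = (t, A39) ✓
Two rows agree on {Supplier, Price} but differ on {Weight, PartNo}, so {Supplier, Price} -> {Weight, PartNo} does not hold.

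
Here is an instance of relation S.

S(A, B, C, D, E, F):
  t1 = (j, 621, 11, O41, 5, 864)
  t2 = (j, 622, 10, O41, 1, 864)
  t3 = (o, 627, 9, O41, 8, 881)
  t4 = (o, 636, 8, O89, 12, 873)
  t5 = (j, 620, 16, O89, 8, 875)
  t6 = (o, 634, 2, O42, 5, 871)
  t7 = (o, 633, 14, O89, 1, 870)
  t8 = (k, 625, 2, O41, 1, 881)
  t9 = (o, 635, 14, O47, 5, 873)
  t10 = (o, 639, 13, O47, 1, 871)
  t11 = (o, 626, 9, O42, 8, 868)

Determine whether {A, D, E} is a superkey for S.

Yes

All 11 rows have distinct {A, D, E} values, so {A, D, E} → (all attributes) holds and {A, D, E} is a superkey.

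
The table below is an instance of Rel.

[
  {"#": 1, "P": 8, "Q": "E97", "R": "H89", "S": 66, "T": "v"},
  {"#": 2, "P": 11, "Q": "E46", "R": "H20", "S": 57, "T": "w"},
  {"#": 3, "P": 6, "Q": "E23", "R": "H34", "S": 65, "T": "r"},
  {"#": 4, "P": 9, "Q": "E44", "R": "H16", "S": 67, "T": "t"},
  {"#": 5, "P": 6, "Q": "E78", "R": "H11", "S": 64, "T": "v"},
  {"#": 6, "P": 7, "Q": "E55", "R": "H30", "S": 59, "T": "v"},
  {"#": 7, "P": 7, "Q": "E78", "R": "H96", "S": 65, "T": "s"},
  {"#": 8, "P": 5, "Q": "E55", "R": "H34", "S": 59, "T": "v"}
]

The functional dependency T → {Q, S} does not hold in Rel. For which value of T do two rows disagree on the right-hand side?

T=v: rows 1, 5, 6, 8 → {Q,S} takes values {(E97, 66), (E78, 64), (E55, 59)} — violation
T=w: row 2 → {Q,S} = (E46, 57) ✓
T=r: row 3 → {Q,S} = (E23, 65) ✓
T=t: row 4 → {Q,S} = (E44, 67) ✓
T=s: row 7 → {Q,S} = (E78, 65) ✓
The only T value with inconsistent RHS is T=v.

v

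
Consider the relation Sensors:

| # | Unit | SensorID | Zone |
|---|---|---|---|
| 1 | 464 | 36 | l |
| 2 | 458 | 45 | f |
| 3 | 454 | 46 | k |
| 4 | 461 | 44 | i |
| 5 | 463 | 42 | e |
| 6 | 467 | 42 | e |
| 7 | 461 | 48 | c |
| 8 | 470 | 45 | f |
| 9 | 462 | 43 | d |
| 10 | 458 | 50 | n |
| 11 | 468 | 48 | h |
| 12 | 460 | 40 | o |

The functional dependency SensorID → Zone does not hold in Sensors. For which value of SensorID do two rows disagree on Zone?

SensorID=36: row 1 → Zone = l ✓
SensorID=45: rows 2, 8 → Zone = f, f ✓
SensorID=46: row 3 → Zone = k ✓
SensorID=44: row 4 → Zone = i ✓
SensorID=42: rows 5, 6 → Zone = e, e ✓
SensorID=48: rows 7, 11 → Zone takes values {c, h} — violation
SensorID=43: row 9 → Zone = d ✓
SensorID=50: row 10 → Zone = n ✓
SensorID=40: row 12 → Zone = o ✓
The only SensorID value with inconsistent Zone is SensorID=48.

48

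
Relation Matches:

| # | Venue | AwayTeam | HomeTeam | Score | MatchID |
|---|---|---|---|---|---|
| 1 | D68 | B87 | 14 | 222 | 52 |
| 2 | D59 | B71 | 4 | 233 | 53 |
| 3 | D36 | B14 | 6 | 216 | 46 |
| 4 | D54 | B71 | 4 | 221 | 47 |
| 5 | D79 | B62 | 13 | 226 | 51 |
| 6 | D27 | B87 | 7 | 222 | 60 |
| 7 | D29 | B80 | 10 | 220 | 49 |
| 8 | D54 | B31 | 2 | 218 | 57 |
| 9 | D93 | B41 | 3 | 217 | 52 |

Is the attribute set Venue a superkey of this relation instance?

Rows 4 and 8 have the same Venue value Venue=D54 but are distinct tuples, so Venue does not determine every attribute — not a superkey.

No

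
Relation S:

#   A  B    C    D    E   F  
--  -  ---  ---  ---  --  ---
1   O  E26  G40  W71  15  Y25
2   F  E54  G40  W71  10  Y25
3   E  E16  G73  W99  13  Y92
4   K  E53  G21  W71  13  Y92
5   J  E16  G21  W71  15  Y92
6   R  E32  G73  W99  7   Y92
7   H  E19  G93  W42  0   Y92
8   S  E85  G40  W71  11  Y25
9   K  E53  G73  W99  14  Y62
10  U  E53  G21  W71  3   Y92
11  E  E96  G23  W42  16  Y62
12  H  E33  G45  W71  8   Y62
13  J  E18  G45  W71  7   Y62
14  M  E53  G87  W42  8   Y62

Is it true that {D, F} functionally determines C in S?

No

(D=W71, F=Y25): rows 1, 2, 8 → C = G40, G40, G40 ✓
(D=W99, F=Y92): rows 3, 6 → C = G73, G73 ✓
(D=W71, F=Y92): rows 4, 5, 10 → C = G21, G21, G21 ✓
(D=W42, F=Y92): row 7 → C = G93 ✓
(D=W99, F=Y62): row 9 → C = G73 ✓
(D=W42, F=Y62): rows 11, 14 → C takes values {G23, G87} — violation
(D=W71, F=Y62): rows 12, 13 → C = G45, G45 ✓
Two rows agree on {D, F} but differ on C, so {D, F} -> C does not hold.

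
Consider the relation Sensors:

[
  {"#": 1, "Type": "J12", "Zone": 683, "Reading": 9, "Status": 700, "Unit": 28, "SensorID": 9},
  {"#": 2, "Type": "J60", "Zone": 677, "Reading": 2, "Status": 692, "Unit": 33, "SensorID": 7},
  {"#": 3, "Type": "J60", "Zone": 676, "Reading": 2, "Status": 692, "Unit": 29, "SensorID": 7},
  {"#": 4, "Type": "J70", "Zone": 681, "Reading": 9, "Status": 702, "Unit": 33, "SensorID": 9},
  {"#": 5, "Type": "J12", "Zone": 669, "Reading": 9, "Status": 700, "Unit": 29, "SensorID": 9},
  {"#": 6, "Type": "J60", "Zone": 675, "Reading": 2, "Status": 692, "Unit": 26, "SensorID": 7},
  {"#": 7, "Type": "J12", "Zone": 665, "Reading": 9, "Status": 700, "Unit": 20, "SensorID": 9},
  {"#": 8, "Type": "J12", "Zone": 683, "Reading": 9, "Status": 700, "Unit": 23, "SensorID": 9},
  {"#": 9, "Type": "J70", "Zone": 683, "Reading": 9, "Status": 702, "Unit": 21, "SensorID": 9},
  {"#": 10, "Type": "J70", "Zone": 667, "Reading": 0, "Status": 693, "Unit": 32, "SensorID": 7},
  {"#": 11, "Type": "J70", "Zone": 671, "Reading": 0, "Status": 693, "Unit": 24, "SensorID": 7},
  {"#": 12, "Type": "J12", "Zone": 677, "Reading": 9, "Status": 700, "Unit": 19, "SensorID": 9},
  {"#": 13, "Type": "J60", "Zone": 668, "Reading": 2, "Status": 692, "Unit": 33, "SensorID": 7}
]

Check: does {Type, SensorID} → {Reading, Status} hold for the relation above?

(Type=J12, SensorID=9): rows 1, 5, 7, 8, 12 → {Reading,Status} = (9, 700), (9, 700), (9, 700), (9, 700), (9, 700) ✓
(Type=J60, SensorID=7): rows 2, 3, 6, 13 → {Reading,Status} = (2, 692), (2, 692), (2, 692), (2, 692) ✓
(Type=J70, SensorID=9): rows 4, 9 → {Reading,Status} = (9, 702), (9, 702) ✓
(Type=J70, SensorID=7): rows 10, 11 → {Reading,Status} = (0, 693), (0, 693) ✓
Every {Type, SensorID} value is associated with a single {Reading, Status} value, so {Type, SensorID} → {Reading, Status} holds.

Yes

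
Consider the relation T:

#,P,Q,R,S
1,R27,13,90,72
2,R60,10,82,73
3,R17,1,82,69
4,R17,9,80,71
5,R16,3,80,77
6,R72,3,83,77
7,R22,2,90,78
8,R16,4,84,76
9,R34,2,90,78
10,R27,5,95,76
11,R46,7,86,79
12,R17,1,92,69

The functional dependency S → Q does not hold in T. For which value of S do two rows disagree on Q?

76

S=72: row 1 → Q = 13 ✓
S=73: row 2 → Q = 10 ✓
S=69: rows 3, 12 → Q = 1, 1 ✓
S=71: row 4 → Q = 9 ✓
S=77: rows 5, 6 → Q = 3, 3 ✓
S=78: rows 7, 9 → Q = 2, 2 ✓
S=76: rows 8, 10 → Q takes values {4, 5} — violation
S=79: row 11 → Q = 7 ✓
The only S value with inconsistent Q is S=76.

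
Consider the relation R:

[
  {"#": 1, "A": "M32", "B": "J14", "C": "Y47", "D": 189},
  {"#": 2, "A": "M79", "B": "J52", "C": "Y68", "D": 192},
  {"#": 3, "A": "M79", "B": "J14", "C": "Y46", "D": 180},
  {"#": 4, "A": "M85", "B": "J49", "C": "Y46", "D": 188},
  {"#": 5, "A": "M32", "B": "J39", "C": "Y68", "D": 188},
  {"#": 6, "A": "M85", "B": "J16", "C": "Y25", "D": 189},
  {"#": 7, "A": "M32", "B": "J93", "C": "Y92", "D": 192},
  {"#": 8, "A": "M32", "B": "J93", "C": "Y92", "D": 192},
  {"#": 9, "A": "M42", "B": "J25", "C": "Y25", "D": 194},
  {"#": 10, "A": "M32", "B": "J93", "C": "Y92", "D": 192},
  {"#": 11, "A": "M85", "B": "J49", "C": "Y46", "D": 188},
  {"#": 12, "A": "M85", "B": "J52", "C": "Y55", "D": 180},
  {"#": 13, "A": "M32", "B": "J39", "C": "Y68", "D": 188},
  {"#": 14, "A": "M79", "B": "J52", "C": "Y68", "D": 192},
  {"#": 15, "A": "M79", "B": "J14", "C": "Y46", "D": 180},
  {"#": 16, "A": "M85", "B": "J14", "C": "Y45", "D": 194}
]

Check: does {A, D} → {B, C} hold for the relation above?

(A=M32, D=189): row 1 → {B,C} = (J14, Y47) ✓
(A=M79, D=192): rows 2, 14 → {B,C} = (J52, Y68), (J52, Y68) ✓
(A=M79, D=180): rows 3, 15 → {B,C} = (J14, Y46), (J14, Y46) ✓
(A=M85, D=188): rows 4, 11 → {B,C} = (J49, Y46), (J49, Y46) ✓
(A=M32, D=188): rows 5, 13 → {B,C} = (J39, Y68), (J39, Y68) ✓
(A=M85, D=189): row 6 → {B,C} = (J16, Y25) ✓
(A=M32, D=192): rows 7, 8, 10 → {B,C} = (J93, Y92), (J93, Y92), (J93, Y92) ✓
(A=M42, D=194): row 9 → {B,C} = (J25, Y25) ✓
(A=M85, D=180): row 12 → {B,C} = (J52, Y55) ✓
(A=M85, D=194): row 16 → {B,C} = (J14, Y45) ✓
Every {A, D} value is associated with a single {B, C} value, so {A, D} → {B, C} holds.

Yes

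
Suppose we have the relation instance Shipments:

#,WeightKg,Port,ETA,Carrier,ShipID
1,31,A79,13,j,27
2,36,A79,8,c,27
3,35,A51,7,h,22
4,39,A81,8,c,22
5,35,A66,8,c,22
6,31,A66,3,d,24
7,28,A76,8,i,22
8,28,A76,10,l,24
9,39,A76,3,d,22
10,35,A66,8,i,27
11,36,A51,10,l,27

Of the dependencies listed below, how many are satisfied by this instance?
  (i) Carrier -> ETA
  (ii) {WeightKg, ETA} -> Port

2

(i) Carrier -> ETA: every LHS value maps to a single RHS value — holds.
(ii) {WeightKg, ETA} -> Port: every LHS value maps to a single RHS value — holds.
2 of the 2 dependencies hold.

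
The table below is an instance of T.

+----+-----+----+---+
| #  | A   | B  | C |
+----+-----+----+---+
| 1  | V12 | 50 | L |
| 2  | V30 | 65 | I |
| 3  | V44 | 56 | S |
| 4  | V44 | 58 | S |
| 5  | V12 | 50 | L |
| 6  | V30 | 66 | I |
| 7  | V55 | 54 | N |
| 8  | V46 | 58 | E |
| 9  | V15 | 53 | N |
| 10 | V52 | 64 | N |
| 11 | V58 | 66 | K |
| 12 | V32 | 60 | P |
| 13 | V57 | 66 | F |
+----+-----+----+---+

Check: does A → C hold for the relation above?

A=V12: rows 1, 5 → C = L, L ✓
A=V30: rows 2, 6 → C = I, I ✓
A=V44: rows 3, 4 → C = S, S ✓
A=V55: row 7 → C = N ✓
A=V46: row 8 → C = E ✓
A=V15: row 9 → C = N ✓
A=V52: row 10 → C = N ✓
A=V58: row 11 → C = K ✓
A=V32: row 12 → C = P ✓
A=V57: row 13 → C = F ✓
Every A value is associated with a single C value, so A → C holds.

Yes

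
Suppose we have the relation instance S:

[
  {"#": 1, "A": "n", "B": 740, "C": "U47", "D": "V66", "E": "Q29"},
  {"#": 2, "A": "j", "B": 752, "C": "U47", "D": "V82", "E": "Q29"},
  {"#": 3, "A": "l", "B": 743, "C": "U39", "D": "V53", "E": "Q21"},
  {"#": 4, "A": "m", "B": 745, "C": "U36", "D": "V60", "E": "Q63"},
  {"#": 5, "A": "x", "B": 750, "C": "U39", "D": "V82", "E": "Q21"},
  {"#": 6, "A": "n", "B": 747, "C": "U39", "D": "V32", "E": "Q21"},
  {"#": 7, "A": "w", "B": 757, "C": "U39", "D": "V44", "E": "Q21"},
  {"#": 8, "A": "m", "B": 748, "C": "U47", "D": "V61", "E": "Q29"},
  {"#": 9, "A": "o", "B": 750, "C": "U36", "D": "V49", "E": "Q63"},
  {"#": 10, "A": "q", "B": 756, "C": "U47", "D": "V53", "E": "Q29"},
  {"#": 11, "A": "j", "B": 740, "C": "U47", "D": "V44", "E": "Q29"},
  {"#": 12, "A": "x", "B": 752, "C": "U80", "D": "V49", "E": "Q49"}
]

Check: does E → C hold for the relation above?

E=Q29: rows 1, 2, 8, 10, 11 → C = U47, U47, U47, U47, U47 ✓
E=Q21: rows 3, 5, 6, 7 → C = U39, U39, U39, U39 ✓
E=Q63: rows 4, 9 → C = U36, U36 ✓
E=Q49: row 12 → C = U80 ✓
Every E value is associated with a single C value, so E → C holds.

Yes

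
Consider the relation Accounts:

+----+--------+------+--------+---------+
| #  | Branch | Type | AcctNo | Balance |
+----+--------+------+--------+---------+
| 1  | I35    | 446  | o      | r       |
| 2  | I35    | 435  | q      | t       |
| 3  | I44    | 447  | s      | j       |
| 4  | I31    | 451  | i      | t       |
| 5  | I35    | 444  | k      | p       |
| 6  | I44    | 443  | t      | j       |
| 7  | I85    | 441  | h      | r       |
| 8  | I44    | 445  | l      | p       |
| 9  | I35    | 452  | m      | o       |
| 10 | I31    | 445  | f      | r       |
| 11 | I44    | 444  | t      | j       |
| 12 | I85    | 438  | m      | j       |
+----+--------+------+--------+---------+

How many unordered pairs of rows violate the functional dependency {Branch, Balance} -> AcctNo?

(Branch=I44, Balance=j): violating pairs (3,6), (3,11) — 2 pairs.

2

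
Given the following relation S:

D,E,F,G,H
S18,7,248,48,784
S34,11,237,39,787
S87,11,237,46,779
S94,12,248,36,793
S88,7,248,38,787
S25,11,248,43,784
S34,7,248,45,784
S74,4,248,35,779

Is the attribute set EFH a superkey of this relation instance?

No

Two distinct rows share (E=7, F=248, H=784), so EFH does not determine every attribute — not a superkey.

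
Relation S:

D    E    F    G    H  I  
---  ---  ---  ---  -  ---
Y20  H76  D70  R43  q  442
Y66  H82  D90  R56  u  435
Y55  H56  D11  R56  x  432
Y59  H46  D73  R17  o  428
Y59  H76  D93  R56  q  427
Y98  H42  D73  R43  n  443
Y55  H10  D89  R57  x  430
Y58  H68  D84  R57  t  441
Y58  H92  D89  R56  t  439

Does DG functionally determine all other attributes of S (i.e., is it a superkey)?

All 9 rows have distinct DG values, so DG → (all attributes) holds and DG is a superkey.

Yes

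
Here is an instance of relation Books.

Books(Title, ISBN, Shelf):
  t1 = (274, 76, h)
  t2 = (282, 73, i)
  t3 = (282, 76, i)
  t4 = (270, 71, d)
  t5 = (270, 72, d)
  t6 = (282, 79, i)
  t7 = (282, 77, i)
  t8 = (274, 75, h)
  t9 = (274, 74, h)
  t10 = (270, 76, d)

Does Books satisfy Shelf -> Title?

Yes

Shelf=h: rows 1, 8, 9 → Title = 274, 274, 274 ✓
Shelf=i: rows 2, 3, 6, 7 → Title = 282, 282, 282, 282 ✓
Shelf=d: rows 4, 5, 10 → Title = 270, 270, 270 ✓
Every Shelf value is associated with a single Title value, so Shelf -> Title holds.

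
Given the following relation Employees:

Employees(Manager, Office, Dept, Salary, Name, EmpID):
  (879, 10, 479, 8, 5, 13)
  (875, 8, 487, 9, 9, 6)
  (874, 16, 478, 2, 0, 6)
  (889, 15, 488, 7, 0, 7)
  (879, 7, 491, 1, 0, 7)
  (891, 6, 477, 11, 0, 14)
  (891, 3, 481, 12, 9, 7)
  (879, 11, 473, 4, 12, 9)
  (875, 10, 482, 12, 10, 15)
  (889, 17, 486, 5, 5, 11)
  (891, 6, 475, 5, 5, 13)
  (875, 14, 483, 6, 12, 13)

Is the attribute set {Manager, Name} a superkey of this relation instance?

Yes

All 12 rows have distinct {Manager, Name} values, so {Manager, Name} → (all attributes) holds and {Manager, Name} is a superkey.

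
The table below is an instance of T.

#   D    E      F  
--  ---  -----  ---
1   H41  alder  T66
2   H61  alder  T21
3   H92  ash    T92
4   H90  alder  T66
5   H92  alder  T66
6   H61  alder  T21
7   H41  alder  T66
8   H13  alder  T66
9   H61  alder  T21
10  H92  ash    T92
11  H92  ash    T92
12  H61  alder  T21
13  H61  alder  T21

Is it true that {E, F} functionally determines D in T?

No

(E=alder, F=T66): rows 1, 4, 5, 7, 8 → D takes values {H41, H90, H92, H13} — violation
(E=alder, F=T21): rows 2, 6, 9, 12, 13 → D = H61, H61, H61, H61, H61 ✓
(E=ash, F=T92): rows 3, 10, 11 → D = H92, H92, H92 ✓
Two rows agree on {E, F} but differ on D, so {E, F} → D does not hold.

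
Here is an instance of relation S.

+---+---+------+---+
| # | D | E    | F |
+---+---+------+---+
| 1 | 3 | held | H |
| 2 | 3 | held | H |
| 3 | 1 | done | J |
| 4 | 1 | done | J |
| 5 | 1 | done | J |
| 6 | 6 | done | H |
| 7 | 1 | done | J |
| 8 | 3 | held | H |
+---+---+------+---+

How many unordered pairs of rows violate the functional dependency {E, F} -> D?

0

(E=held, F=H): all 3 rows agree on D — 0 pairs.
(E=done, F=J): all 4 rows agree on D — 0 pairs.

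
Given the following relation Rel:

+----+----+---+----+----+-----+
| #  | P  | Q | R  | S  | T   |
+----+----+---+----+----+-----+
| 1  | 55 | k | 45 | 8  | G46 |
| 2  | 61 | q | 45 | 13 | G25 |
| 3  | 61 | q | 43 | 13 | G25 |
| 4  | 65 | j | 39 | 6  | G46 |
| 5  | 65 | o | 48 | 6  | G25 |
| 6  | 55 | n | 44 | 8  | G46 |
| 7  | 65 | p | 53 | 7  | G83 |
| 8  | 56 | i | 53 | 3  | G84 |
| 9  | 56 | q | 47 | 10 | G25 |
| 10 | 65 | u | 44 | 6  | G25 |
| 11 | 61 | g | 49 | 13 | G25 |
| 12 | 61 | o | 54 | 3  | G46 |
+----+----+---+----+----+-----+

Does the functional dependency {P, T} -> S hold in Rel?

Yes

(P=55, T=G46): rows 1, 6 → S = 8, 8 ✓
(P=61, T=G25): rows 2, 3, 11 → S = 13, 13, 13 ✓
(P=65, T=G46): row 4 → S = 6 ✓
(P=65, T=G25): rows 5, 10 → S = 6, 6 ✓
(P=65, T=G83): row 7 → S = 7 ✓
(P=56, T=G84): row 8 → S = 3 ✓
(P=56, T=G25): row 9 → S = 10 ✓
(P=61, T=G46): row 12 → S = 3 ✓
Every {P, T} value is associated with a single S value, so {P, T} -> S holds.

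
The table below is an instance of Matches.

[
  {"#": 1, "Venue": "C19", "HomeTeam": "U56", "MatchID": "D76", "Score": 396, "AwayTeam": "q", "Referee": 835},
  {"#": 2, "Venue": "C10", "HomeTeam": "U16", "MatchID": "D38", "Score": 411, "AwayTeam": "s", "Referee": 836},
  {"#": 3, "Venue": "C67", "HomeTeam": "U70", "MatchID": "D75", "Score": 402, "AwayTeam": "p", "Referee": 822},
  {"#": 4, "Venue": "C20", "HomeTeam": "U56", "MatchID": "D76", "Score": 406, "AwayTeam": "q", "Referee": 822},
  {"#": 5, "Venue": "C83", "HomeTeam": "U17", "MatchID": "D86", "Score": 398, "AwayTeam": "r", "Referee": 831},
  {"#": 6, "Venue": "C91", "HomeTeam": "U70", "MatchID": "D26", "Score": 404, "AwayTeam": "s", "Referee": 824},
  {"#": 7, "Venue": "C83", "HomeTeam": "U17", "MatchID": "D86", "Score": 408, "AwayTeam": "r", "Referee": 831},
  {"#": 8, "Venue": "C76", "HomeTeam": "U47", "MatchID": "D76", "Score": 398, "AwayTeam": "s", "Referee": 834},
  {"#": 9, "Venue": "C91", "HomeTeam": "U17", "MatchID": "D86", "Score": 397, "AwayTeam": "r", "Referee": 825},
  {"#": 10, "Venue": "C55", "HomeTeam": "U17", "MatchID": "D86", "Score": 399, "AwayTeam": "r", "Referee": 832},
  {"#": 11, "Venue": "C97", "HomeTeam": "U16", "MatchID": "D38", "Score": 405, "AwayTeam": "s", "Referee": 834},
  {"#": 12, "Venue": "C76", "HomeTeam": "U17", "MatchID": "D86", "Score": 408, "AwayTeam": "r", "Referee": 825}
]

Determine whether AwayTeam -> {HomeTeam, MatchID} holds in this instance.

No

AwayTeam=q: rows 1, 4 → {HomeTeam,MatchID} = (U56, D76), (U56, D76) ✓
AwayTeam=s: rows 2, 6, 8, 11 → {HomeTeam,MatchID} takes values {(U16, D38), (U70, D26), (U47, D76)} — violation
AwayTeam=p: row 3 → {HomeTeam,MatchID} = (U70, D75) ✓
AwayTeam=r: rows 5, 7, 9, 10, 12 → {HomeTeam,MatchID} = (U17, D86), (U17, D86), (U17, D86), (U17, D86), (U17, D86) ✓
Two rows agree on AwayTeam but differ on {HomeTeam, MatchID}, so AwayTeam -> {HomeTeam, MatchID} does not hold.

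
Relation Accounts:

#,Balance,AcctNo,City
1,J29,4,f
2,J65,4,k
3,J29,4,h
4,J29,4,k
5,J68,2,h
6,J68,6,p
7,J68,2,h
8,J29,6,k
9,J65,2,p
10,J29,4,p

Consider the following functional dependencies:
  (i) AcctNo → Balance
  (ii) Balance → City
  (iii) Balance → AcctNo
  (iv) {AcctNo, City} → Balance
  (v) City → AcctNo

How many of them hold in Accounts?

0

(i) AcctNo → Balance: AcctNo=4: rows 1, 2, 3, 4, 10 → Balance takes values {J29, J65} — violation; AcctNo=2: rows 5, 7, 9 → Balance takes values {J68, J65} — violation; AcctNo=6: rows 6, 8 → Balance takes values {J68, J29} — violation — fails.
(ii) Balance → City: Balance=J29: rows 1, 3, 4, 8, 10 → City takes values {f, h, k, p} — violation; Balance=J65: rows 2, 9 → City takes values {k, p} — violation; Balance=J68: rows 5, 6, 7 → City takes values {h, p} — violation — fails.
(iii) Balance → AcctNo: Balance=J29: rows 1, 3, 4, 8, 10 → AcctNo takes values {4, 6} — violation; Balance=J65: rows 2, 9 → AcctNo takes values {4, 2} — violation; Balance=J68: rows 5, 6, 7 → AcctNo takes values {2, 6} — violation — fails.
(iv) {AcctNo, City} → Balance: (AcctNo=4, City=k): rows 2, 4 → Balance takes values {J65, J29} — violation — fails.
(v) City → AcctNo: City=k: rows 2, 4, 8 → AcctNo takes values {4, 6} — violation; City=h: rows 3, 5, 7 → AcctNo takes values {4, 2} — violation; City=p: rows 6, 9, 10 → AcctNo takes values {6, 2, 4} — violation — fails.
None of the 5 dependencies hold.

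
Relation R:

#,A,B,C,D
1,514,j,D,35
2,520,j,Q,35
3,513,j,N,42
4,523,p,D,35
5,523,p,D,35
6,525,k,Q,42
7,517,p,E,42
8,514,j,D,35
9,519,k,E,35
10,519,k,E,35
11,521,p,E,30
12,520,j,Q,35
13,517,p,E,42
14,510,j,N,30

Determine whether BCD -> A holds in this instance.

(B=j, C=D, D=35): rows 1, 8 → A = 514, 514 ✓
(B=j, C=Q, D=35): rows 2, 12 → A = 520, 520 ✓
(B=j, C=N, D=42): row 3 → A = 513 ✓
(B=p, C=D, D=35): rows 4, 5 → A = 523, 523 ✓
(B=k, C=Q, D=42): row 6 → A = 525 ✓
(B=p, C=E, D=42): rows 7, 13 → A = 517, 517 ✓
(B=k, C=E, D=35): rows 9, 10 → A = 519, 519 ✓
(B=p, C=E, D=30): row 11 → A = 521 ✓
(B=j, C=N, D=30): row 14 → A = 510 ✓
Every BCD value is associated with a single A value, so BCD -> A holds.

Yes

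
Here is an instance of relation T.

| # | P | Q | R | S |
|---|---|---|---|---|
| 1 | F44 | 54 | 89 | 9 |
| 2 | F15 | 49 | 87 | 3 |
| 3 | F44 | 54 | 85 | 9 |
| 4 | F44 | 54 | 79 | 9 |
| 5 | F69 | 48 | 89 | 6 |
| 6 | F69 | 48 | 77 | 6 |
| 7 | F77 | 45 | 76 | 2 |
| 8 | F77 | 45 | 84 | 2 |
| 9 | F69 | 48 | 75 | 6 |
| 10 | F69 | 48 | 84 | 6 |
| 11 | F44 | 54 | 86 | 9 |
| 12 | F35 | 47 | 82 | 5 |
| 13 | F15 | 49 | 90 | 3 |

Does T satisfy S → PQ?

Yes

S=9: rows 1, 3, 4, 11 → {P,Q} = (F44, 54), (F44, 54), (F44, 54), (F44, 54) ✓
S=3: rows 2, 13 → {P,Q} = (F15, 49), (F15, 49) ✓
S=6: rows 5, 6, 9, 10 → {P,Q} = (F69, 48), (F69, 48), (F69, 48), (F69, 48) ✓
S=2: rows 7, 8 → {P,Q} = (F77, 45), (F77, 45) ✓
S=5: row 12 → {P,Q} = (F35, 47) ✓
Every S value is associated with a single PQ value, so S → PQ holds.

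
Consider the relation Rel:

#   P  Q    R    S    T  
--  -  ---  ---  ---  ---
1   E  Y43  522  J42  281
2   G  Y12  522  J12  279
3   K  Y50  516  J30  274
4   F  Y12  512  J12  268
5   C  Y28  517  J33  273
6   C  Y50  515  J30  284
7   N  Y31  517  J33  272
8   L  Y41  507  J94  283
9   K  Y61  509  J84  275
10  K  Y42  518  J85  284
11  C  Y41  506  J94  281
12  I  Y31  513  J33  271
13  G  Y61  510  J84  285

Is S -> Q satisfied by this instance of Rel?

No

S=J42: row 1 → Q = Y43 ✓
S=J12: rows 2, 4 → Q = Y12, Y12 ✓
S=J30: rows 3, 6 → Q = Y50, Y50 ✓
S=J33: rows 5, 7, 12 → Q takes values {Y28, Y31} — violation
S=J94: rows 8, 11 → Q = Y41, Y41 ✓
S=J84: rows 9, 13 → Q = Y61, Y61 ✓
S=J85: row 10 → Q = Y42 ✓
Two rows agree on S but differ on Q, so S -> Q does not hold.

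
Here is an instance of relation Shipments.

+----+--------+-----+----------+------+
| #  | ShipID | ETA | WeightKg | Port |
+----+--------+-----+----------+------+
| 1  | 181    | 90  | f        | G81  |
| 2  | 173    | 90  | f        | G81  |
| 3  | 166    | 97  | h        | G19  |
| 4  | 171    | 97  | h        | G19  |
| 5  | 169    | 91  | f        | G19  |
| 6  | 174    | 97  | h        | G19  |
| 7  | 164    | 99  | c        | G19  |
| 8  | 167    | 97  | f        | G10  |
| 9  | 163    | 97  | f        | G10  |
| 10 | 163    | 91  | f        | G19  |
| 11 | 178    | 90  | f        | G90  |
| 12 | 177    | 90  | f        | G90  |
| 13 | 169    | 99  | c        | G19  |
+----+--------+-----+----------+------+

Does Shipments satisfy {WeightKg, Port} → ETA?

Yes

(WeightKg=f, Port=G81): rows 1, 2 → ETA = 90, 90 ✓
(WeightKg=h, Port=G19): rows 3, 4, 6 → ETA = 97, 97, 97 ✓
(WeightKg=f, Port=G19): rows 5, 10 → ETA = 91, 91 ✓
(WeightKg=c, Port=G19): rows 7, 13 → ETA = 99, 99 ✓
(WeightKg=f, Port=G10): rows 8, 9 → ETA = 97, 97 ✓
(WeightKg=f, Port=G90): rows 11, 12 → ETA = 90, 90 ✓
Every {WeightKg, Port} value is associated with a single ETA value, so {WeightKg, Port} → ETA holds.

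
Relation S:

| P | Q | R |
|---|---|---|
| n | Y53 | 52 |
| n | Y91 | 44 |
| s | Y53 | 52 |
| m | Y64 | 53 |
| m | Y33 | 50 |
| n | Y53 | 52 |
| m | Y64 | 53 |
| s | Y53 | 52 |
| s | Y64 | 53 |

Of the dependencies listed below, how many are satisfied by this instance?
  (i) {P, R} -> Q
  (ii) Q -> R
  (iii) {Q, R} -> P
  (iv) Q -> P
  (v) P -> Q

2

(i) {P, R} -> Q: every LHS value maps to a single RHS value — holds.
(ii) Q -> R: every LHS value maps to a single RHS value — holds.
(iii) {Q, R} -> P: (Q=Y53, R=52): 4 rows → P takes values {n, s} — violation; (Q=Y64, R=53): 3 rows → P takes values {m, s} — violation — fails.
(iv) Q -> P: Q=Y53: 4 rows → P takes values {n, s} — violation; Q=Y64: 3 rows → P takes values {m, s} — violation — fails.
(v) P -> Q: P=n: 3 rows → Q takes values {Y53, Y91} — violation; P=s: 3 rows → Q takes values {Y53, Y64} — violation; P=m: 3 rows → Q takes values {Y64, Y33} — violation — fails.
2 of the 5 dependencies hold.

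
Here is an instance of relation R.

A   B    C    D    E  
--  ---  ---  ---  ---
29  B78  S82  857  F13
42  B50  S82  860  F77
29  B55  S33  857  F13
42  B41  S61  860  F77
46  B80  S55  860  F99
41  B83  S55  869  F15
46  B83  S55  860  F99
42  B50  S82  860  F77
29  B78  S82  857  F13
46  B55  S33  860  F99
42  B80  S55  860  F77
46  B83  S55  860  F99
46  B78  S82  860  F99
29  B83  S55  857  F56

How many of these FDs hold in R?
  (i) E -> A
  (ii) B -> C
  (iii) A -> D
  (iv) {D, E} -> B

3

(i) E -> A: every LHS value maps to a single RHS value — holds.
(ii) B -> C: every LHS value maps to a single RHS value — holds.
(iii) A -> D: every LHS value maps to a single RHS value — holds.
(iv) {D, E} -> B: (D=857, E=F13): 3 rows → B takes values {B78, B55} — violation; (D=860, E=F77): 4 rows → B takes values {B50, B41, B80} — violation; (D=860, E=F99): 5 rows → B takes values {B80, B83, B55, B78} — violation — fails.
3 of the 4 dependencies hold.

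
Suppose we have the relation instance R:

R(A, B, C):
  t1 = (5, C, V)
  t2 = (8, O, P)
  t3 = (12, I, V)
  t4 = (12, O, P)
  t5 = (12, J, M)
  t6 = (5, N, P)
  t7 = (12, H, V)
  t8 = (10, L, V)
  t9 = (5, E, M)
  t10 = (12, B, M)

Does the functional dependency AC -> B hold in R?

(A=5, C=V): row 1 → B = C ✓
(A=8, C=P): row 2 → B = O ✓
(A=12, C=V): rows 3, 7 → B takes values {I, H} — violation
(A=12, C=P): row 4 → B = O ✓
(A=12, C=M): rows 5, 10 → B takes values {J, B} — violation
(A=5, C=P): row 6 → B = N ✓
(A=10, C=V): row 8 → B = L ✓
(A=5, C=M): row 9 → B = E ✓
Two rows agree on AC but differ on B, so AC -> B does not hold.

No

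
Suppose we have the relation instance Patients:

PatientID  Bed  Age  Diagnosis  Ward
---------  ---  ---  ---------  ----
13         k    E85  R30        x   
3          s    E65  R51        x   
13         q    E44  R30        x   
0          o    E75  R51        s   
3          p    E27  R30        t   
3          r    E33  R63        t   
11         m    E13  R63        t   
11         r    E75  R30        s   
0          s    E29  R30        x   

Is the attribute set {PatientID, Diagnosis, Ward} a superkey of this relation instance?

Two distinct rows share (PatientID=13, Diagnosis=R30, Ward=x), so {PatientID, Diagnosis, Ward} does not determine every attribute — not a superkey.

No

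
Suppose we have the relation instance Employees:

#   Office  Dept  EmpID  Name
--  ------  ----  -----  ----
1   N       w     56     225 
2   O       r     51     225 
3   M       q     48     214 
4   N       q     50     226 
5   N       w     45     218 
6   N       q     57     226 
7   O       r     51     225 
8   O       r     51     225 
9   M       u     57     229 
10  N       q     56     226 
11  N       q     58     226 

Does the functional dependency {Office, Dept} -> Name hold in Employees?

No

(Office=N, Dept=w): rows 1, 5 → Name takes values {225, 218} — violation
(Office=O, Dept=r): rows 2, 7, 8 → Name = 225, 225, 225 ✓
(Office=M, Dept=q): row 3 → Name = 214 ✓
(Office=N, Dept=q): rows 4, 6, 10, 11 → Name = 226, 226, 226, 226 ✓
(Office=M, Dept=u): row 9 → Name = 229 ✓
Two rows agree on {Office, Dept} but differ on Name, so {Office, Dept} -> Name does not hold.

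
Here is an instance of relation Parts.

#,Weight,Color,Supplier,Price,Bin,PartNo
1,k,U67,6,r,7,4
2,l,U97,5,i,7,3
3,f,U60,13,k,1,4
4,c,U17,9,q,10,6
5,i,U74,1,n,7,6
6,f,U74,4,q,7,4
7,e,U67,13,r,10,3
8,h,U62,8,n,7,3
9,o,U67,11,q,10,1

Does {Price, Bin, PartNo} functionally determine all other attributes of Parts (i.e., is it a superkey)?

All 9 rows have distinct {Price, Bin, PartNo} values, so {Price, Bin, PartNo} → (all attributes) holds and {Price, Bin, PartNo} is a superkey.

Yes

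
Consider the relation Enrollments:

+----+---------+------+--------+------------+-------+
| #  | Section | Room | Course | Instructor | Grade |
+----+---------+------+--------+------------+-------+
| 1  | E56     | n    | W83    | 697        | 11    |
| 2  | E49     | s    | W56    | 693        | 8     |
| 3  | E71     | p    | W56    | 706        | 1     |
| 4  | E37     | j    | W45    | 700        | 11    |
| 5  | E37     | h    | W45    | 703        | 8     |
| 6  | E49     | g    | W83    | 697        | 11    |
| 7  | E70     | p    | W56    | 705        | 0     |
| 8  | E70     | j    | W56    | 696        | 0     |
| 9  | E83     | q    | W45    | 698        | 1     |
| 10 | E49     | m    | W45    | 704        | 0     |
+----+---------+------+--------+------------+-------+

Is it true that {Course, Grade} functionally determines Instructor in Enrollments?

No

(Course=W83, Grade=11): rows 1, 6 → Instructor = 697, 697 ✓
(Course=W56, Grade=8): row 2 → Instructor = 693 ✓
(Course=W56, Grade=1): row 3 → Instructor = 706 ✓
(Course=W45, Grade=11): row 4 → Instructor = 700 ✓
(Course=W45, Grade=8): row 5 → Instructor = 703 ✓
(Course=W56, Grade=0): rows 7, 8 → Instructor takes values {705, 696} — violation
(Course=W45, Grade=1): row 9 → Instructor = 698 ✓
(Course=W45, Grade=0): row 10 → Instructor = 704 ✓
Two rows agree on {Course, Grade} but differ on Instructor, so {Course, Grade} → Instructor does not hold.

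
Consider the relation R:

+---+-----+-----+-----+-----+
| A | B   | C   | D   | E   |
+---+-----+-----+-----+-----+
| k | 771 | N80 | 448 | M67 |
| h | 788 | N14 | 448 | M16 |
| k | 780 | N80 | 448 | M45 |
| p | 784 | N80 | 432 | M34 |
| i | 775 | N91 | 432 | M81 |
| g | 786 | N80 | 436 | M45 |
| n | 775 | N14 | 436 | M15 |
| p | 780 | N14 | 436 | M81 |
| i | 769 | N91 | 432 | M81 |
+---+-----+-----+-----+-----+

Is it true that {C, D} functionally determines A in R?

No

(C=N80, D=448): 2 rows → A = k, k ✓
(C=N14, D=448): 1 row → A = h ✓
(C=N80, D=432): 1 row → A = p ✓
(C=N91, D=432): 2 rows → A = i, i ✓
(C=N80, D=436): 1 row → A = g ✓
(C=N14, D=436): 2 rows → A takes values {n, p} — violation
Two rows agree on {C, D} but differ on A, so {C, D} -> A does not hold.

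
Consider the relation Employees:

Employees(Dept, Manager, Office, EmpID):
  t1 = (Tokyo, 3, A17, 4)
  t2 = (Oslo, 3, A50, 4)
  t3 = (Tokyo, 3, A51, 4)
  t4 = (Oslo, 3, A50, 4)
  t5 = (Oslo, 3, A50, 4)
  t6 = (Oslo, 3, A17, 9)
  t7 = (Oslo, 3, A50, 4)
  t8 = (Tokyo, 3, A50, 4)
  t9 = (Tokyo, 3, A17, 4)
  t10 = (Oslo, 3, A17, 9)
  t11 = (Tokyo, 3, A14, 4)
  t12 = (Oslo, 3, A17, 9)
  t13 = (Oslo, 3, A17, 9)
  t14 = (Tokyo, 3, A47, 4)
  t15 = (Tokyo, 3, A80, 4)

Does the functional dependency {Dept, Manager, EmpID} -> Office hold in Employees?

(Dept=Tokyo, Manager=3, EmpID=4): rows 1, 3, 8, 9, 11, 14, 15 → Office takes values {A17, A51, A50, A14, A47, A80} — violation
(Dept=Oslo, Manager=3, EmpID=4): rows 2, 4, 5, 7 → Office = A50, A50, A50, A50 ✓
(Dept=Oslo, Manager=3, EmpID=9): rows 6, 10, 12, 13 → Office = A17, A17, A17, A17 ✓
Two rows agree on {Dept, Manager, EmpID} but differ on Office, so {Dept, Manager, EmpID} -> Office does not hold.

No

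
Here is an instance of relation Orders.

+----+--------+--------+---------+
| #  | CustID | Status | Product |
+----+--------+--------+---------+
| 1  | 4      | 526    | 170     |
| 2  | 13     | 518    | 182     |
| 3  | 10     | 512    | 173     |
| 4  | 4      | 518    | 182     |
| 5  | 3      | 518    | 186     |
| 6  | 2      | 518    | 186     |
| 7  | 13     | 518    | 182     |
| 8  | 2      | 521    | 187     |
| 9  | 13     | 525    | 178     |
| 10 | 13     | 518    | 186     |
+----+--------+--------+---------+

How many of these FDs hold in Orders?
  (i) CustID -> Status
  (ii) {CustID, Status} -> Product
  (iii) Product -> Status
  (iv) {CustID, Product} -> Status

(i) CustID -> Status: CustID=4: rows 1, 4 → Status takes values {526, 518} — violation; CustID=13: rows 2, 7, 9, 10 → Status takes values {518, 525} — violation; CustID=2: rows 6, 8 → Status takes values {518, 521} — violation — fails.
(ii) {CustID, Status} -> Product: (CustID=13, Status=518): rows 2, 7, 10 → Product takes values {182, 186} — violation — fails.
(iii) Product -> Status: every LHS value maps to a single RHS value — holds.
(iv) {CustID, Product} -> Status: every LHS value maps to a single RHS value — holds.
2 of the 4 dependencies hold.

2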